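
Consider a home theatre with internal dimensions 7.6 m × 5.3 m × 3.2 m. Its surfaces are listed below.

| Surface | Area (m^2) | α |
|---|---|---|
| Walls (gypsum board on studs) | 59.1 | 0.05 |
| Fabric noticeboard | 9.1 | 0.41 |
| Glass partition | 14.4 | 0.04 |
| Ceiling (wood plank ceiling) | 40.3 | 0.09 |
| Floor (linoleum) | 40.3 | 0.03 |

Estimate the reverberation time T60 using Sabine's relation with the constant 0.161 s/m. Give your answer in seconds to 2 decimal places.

Total absorption A = 59.1*0.05 + 9.1*0.41 + 14.4*0.04 + 40.3*0.09 + 40.3*0.03
  = 2.955 + 3.731 + 0.576 + 3.627 + 1.209 = 12.098 m^2 sabins.
V = 7.6·5.3·3.2 = 128.896 m³.
RT60 = 0.161 · V / A = 0.161 × 128.896 / 12.098 = 1.72 s.

1.72 s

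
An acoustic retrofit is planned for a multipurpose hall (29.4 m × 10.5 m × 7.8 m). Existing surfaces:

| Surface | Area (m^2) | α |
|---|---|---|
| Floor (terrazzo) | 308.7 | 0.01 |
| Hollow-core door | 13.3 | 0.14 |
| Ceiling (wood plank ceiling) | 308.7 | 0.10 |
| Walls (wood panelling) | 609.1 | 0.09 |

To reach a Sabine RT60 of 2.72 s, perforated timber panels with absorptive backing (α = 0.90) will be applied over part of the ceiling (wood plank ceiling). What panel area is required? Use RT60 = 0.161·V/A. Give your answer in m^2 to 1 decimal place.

Summing Sᵢαᵢ: 3.087 + 1.862 + 30.870 + 54.819 → A₁ = 90.638 sabins.
V = 2407.86 m³. Target absorption A₂ = 0.161 × 2407.86 / 2.72 = 142.524 sabins.
ΔA needed = 142.524 − 90.638 = 51.886 sabins.
Each m^2 of panel replacing the ceiling (wood plank ceiling) adds (0.90 − 0.10) = 0.80 sabins.
Area = ΔA/Δα = 51.886/0.80 = 64.9 m^2.

64.9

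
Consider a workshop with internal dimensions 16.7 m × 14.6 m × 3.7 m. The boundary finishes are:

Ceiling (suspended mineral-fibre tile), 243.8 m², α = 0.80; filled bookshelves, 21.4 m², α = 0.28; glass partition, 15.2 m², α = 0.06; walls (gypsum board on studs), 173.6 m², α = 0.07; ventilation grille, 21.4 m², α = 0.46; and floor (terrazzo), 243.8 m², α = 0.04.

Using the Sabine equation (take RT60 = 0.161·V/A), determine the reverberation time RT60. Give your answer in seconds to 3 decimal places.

0.622 sec

A = Σ Sᵢαᵢ = 243.8*0.80 + 21.4*0.28 + 15.2*0.06 + 173.6*0.07 + 21.4*0.46 + 243.8*0.04 = 233.692 sabins.
V = 16.7·14.6·3.7 = 902.134 m³.
T = 0.161 V/A = 0.161·902.134/233.692 = 0.622 s.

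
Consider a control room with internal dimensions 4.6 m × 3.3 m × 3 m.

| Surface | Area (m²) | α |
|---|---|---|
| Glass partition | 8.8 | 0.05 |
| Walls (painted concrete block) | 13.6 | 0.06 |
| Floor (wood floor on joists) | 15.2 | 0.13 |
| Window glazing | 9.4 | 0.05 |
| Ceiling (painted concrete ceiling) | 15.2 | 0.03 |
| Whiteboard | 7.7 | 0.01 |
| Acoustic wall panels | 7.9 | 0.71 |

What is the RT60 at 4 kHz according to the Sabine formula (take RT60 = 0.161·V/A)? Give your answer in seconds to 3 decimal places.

Total absorption A = 8.8·0.05 + 13.6·0.06 + 15.2·0.13 + 9.4·0.05 + 15.2·0.03 + 7.7·0.01 + 7.9·0.71
  = 0.440 + 0.816 + 1.976 + 0.470 + 0.456 + 0.077 + 5.609 = 9.844 m² sabins.
Room volume: 45.54 m³.
RT60 = 0.161 · V / A = 0.161 × 45.54 / 9.844 = 0.745 s.

0.745 sec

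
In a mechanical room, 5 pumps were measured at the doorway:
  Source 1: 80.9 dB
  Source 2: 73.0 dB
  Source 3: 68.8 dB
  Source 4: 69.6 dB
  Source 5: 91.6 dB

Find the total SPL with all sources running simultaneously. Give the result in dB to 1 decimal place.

Sum in the linear (power) domain: Σ 10^(Lᵢ/10) = 10^(80.9/10) + 10^(73.0/10) + 10^(68.8/10) + 10^(69.6/10) + 10^(91.6/10) = 1.605e+09.
Back to dB: 10·log₁₀ Σ = 92.1 dB.

92.1 dB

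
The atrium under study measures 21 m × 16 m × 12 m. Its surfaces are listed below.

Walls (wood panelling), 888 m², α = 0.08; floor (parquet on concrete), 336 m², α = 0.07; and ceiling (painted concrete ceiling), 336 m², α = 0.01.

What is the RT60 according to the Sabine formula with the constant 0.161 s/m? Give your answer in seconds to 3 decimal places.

6.629 s

Equivalent absorption area: A = 888*0.08 + 336*0.07 + 336*0.01 = 97.920 m².
V = 21·16·12 = 4032 m³.
T = 0.161 V/A = 0.161·4032/97.920 = 6.629 s.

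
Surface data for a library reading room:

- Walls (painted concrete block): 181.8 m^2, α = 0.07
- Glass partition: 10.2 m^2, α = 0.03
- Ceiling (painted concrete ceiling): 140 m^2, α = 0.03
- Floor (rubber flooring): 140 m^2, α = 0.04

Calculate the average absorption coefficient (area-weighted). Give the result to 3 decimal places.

0.048

Total surface area S = 472.0 m^2.
Weighted sum Σ Sα = 22.832.
ᾱ = 22.832 / 472.0 = 0.048.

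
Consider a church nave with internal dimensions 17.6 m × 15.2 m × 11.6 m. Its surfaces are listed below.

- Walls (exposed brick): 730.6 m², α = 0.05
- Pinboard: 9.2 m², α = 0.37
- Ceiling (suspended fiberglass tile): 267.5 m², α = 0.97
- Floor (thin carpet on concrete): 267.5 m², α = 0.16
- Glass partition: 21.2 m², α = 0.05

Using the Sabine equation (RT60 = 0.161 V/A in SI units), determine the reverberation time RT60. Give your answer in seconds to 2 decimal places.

1.46 s

A = Σ Sᵢαᵢ = 730.6×0.05 + 9.2×0.37 + 267.5×0.97 + 267.5×0.16 + 21.2×0.05 = 343.269 sabins.
Volume V = 17.6 × 15.2 × 11.6 = 3103.232 m³.
RT60 = 0.161 · V / A = 0.161 × 3103.232 / 343.269 = 1.46 s.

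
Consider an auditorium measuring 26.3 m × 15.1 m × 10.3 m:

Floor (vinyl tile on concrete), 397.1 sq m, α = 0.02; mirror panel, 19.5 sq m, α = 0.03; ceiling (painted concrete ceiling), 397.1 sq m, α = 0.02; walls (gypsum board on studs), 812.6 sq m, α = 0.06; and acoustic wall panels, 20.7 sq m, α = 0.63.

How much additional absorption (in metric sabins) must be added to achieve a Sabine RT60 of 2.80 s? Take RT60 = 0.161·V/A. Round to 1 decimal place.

156.9 sabins

Equivalent absorption area: A₁ = 397.1·0.02 + 19.5·0.03 + 397.1·0.02 + 812.6·0.06 + 20.7·0.63 = 78.266 sq m.
V = 4090.439 m³. Required absorption A₂ = 0.161 × 4090.439 / 2.80 = 235.200 sabins.
Additional absorption ΔA = 235.200 − 78.266 = 156.9 sabins.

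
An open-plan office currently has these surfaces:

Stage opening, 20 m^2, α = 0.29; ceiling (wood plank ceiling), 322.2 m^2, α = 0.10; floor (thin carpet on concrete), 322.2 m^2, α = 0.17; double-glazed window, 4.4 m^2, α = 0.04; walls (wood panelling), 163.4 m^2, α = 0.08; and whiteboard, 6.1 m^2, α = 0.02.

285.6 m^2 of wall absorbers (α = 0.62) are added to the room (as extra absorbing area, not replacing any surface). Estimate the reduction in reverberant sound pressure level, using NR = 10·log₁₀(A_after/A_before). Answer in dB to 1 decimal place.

4.3 dB

Equivalent absorption area: A_before = 20*0.29 + 322.2*0.10 + 322.2*0.17 + 4.4*0.04 + 163.4*0.08 + 6.1*0.02 = 106.164 m^2.
Added absorption = 285.6 × 0.62 = 177.072 sabins.
A_after = 106.164 + 177.072 = 283.236 sabins.
Reduction = 10 log₁₀(A_after/A_before) = 10 log₁₀(2.6679) = 4.3 dB.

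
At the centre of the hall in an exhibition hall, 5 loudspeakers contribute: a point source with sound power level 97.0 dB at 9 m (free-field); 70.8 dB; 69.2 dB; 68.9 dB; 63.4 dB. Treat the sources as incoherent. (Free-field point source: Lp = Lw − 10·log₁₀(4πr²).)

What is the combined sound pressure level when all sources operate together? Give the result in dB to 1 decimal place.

Source at 9 m: Lp = 97.0 − 10·log₁₀(4π·9²) = 97.0 − 10·log₁₀(1017.876) = 66.9 dB.
Σ 10^(Lᵢ/10) = 3.519e+07.
Back to dB: 10·log₁₀ Σ = 75.5 dB.

75.5 dB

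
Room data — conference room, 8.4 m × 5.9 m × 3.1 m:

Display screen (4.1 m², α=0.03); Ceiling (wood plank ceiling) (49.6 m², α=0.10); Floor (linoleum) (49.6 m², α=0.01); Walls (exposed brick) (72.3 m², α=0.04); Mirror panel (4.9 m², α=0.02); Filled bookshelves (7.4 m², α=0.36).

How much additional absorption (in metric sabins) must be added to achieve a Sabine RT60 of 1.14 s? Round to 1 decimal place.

Total absorption A₁ = 4.1*0.03 + 49.6*0.10 + 49.6*0.01 + 72.3*0.04 + 4.9*0.02 + 7.4*0.36
  = 0.123 + 4.960 + 0.496 + 2.892 + 0.098 + 2.664 = 11.233 m² sabins.
V = 153.636 m³. Required absorption A₂ = 0.161 × 153.636 / 1.14 = 21.698 sabins.
Shortfall: 21.698 − 11.233 = 10.5 sabins.

10.5 sabins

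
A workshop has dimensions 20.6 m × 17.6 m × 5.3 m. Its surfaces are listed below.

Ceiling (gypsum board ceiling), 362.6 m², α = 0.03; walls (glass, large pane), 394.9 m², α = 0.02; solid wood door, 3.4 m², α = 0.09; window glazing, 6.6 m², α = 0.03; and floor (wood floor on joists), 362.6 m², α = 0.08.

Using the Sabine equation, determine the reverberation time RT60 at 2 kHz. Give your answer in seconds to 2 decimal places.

6.41 seconds

Summing Sᵢαᵢ: 10.878 + 7.898 + 0.306 + 0.198 + 29.008 → A = 48.288 sabins.
Room volume: 1921.568 m³.
RT60 = 0.161 · V / A = 0.161 × 1921.568 / 48.288 = 6.41 s.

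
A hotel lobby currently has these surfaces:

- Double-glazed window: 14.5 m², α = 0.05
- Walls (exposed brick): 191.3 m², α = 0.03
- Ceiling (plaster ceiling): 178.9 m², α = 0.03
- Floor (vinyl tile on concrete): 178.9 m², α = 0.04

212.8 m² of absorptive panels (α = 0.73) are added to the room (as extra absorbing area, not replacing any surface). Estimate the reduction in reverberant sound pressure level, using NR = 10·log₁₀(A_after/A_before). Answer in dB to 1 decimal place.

9.6 dB

Total absorption A_before = 14.5·0.05 + 191.3·0.03 + 178.9·0.03 + 178.9·0.04
  = 0.725 + 5.739 + 5.367 + 7.156 = 18.987 m² sabins.
Added absorption = 212.8 × 0.73 = 155.344 sabins.
New total A_after = 174.331 sabins.
Reduction = 10 log₁₀(A_after/A_before) = 10 log₁₀(9.1816) = 9.6 dB.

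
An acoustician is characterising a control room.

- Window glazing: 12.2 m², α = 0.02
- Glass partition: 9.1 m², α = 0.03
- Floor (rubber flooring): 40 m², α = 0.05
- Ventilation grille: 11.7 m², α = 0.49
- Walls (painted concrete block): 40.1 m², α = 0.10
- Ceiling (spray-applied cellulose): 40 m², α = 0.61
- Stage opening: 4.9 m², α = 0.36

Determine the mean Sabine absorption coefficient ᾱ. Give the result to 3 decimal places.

0.243

Total surface area S = 158.0 m².
Weighted sum Σ Sα = 38.424.
ᾱ = 38.424 / 158.0 = 0.243.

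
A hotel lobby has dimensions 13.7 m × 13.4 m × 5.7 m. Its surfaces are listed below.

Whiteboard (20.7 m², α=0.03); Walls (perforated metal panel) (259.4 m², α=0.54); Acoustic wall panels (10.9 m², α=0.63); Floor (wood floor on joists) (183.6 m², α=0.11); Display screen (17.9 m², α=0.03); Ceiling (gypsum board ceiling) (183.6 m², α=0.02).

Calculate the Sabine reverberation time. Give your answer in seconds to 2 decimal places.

0.98 s

Summing Sᵢαᵢ: 0.621 + 140.076 + 6.867 + 20.196 + 0.537 + 3.672 → A = 171.969 sabins.
Room volume: 1046.406 m³.
RT60 = 0.161 · V / A = 0.161 × 1046.406 / 171.969 = 0.98 s.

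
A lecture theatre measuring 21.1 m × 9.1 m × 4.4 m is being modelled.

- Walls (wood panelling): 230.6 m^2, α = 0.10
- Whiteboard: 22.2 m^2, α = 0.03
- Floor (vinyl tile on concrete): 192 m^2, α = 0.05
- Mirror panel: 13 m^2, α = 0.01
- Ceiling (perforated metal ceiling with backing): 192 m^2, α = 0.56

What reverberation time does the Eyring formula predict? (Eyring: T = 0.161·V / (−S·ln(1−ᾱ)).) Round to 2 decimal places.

Total surface area S = 230.6 + 22.2 + 192 + 13 + 192 = 649.8 m^2.
Σ(Sᵢαᵢ) = 230.6×0.10 + 22.2×0.03 + 192×0.05 + 13×0.01 + 192×0.56 = 140.976.
Mean coefficient ᾱ = A/S = 0.2170.
−S·ln(1−ᾱ) = −649.8 × ln(1 − 0.2170) = 158.956.
V = 21.1 × 9.1 × 4.4 = 844.844 m³.
T = 0.161·V/[−S·ln(1−ᾱ)] = 0.161·844.844/158.956 = 0.86 s.

0.86 s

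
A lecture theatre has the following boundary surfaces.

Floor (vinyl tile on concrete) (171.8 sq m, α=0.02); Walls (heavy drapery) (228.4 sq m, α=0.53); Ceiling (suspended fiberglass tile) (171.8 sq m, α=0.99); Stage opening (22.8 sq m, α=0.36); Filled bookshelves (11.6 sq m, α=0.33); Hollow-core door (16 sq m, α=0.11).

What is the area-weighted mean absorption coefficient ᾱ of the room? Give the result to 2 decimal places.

0.50

Total surface area S = 622.4 sq m.
A = 171.8×0.02 + 228.4×0.53 + 171.8×0.99 + 22.8×0.36 + 11.6×0.33 + 16×0.11 = 308.366 sabins.
ᾱ = A/S = 0.50.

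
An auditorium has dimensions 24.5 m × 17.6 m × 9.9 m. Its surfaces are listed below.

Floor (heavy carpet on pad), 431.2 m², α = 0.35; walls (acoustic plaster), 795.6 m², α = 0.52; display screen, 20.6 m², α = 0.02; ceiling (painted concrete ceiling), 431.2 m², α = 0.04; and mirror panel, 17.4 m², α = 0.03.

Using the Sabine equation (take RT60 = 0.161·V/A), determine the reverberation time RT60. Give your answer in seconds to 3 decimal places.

1.179 s

Summing Sᵢαᵢ: 150.920 + 413.712 + 0.412 + 17.248 + 0.522 → A = 582.814 sabins.
Volume V = 24.5 × 17.6 × 9.9 = 4268.88 m³.
T = 0.161 V/A = 0.161·4268.88/582.814 = 1.179 s.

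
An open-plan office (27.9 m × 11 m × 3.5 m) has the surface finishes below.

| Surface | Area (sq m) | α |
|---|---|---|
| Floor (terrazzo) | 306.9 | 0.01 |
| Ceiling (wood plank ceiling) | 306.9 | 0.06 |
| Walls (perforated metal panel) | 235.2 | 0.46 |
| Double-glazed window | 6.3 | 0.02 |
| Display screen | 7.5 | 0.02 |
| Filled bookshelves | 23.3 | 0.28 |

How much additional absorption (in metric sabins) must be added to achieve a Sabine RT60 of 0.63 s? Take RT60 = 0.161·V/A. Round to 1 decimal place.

A₁ = Σ Sᵢαᵢ = 306.9*0.01 + 306.9*0.06 + 235.2*0.46 + 6.3*0.02 + 7.5*0.02 + 23.3*0.28 = 136.475 sabins.
Target A₂ = 0.161·1074.15/0.63 = 274.505 sabins (V = 1074.15 m³).
ΔA = A₂ − A₁ = 274.505 − 136.475 = 138.0 sabins.

138.0 sabins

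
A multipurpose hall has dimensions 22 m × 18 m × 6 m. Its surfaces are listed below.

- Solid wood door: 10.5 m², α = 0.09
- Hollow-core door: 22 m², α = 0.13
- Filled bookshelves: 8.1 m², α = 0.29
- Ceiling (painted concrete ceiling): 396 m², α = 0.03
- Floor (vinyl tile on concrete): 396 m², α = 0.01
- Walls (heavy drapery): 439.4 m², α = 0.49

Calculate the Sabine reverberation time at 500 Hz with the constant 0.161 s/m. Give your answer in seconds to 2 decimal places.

1.61 sec

A = Σ Sᵢαᵢ = 10.5·0.09 + 22·0.13 + 8.1·0.29 + 396·0.03 + 396·0.01 + 439.4·0.49 = 237.300 sabins.
Volume V = 22 × 18 × 6 = 2376 m³.
Sabine: RT60 = 0.161 × 2376 / 237.300 = 1.61 s.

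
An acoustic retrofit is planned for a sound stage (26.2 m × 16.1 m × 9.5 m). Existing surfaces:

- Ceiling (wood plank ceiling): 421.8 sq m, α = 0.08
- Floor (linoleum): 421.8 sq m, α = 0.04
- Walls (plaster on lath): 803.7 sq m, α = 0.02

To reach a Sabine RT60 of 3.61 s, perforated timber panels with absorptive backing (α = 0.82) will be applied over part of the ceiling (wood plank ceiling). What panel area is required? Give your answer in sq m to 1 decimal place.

151.4

Equivalent absorption area: A₁ = 421.8*0.08 + 421.8*0.04 + 803.7*0.02 = 66.690 sq m.
V = 4007.29 m³. Target absorption A₂ = 0.161 × 4007.29 / 3.61 = 178.718 sabins.
ΔA needed = 178.718 − 66.690 = 112.028 sabins.
Net gain per sq m: Δα = 0.82 − 0.08 = 0.74.
Area = ΔA/Δα = 112.028/0.74 = 151.4 sq m.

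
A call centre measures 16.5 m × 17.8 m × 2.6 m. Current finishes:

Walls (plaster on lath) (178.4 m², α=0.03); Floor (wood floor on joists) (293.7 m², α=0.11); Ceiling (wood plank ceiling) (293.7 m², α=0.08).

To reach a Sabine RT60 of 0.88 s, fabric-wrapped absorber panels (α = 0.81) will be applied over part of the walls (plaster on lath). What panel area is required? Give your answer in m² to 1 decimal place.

100.7

A₁ = Σ Sᵢαᵢ = 178.4·0.03 + 293.7·0.11 + 293.7·0.08 = 61.155 sabins.
Required A₂ = 0.161·763.62/0.88 = 139.708 sabins.
ΔA needed = 139.708 − 61.155 = 78.553 sabins.
Each m² of panel replacing the walls (plaster on lath) adds (0.81 − 0.03) = 0.78 sabins.
Area = ΔA/Δα = 78.553/0.78 = 100.7 m².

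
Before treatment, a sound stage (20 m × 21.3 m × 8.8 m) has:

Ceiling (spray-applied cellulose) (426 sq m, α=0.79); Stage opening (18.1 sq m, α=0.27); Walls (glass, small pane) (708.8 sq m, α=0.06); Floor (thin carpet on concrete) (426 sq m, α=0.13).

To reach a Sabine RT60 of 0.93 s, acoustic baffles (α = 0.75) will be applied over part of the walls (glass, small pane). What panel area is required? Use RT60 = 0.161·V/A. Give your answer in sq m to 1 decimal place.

303.8

Summing Sᵢαᵢ: 336.540 + 4.887 + 42.528 + 55.380 → A₁ = 439.335 sabins.
V = 3748.8 m³. Target absorption A₂ = 0.161 × 3748.8 / 0.93 = 648.986 sabins.
ΔA needed = 648.986 − 439.335 = 209.651 sabins.
Each sq m of panel replacing the walls (glass, small pane) adds (0.75 − 0.06) = 0.69 sabins.
Panel area = 209.651 / 0.69 = 303.8 sq m.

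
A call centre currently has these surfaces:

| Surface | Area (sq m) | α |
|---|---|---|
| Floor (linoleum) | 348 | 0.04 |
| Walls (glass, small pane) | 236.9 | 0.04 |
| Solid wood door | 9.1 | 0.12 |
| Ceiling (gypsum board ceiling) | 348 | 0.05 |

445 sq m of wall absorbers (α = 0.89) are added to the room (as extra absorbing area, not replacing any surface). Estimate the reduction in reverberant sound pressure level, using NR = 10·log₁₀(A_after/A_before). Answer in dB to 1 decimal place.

10.2 dB

A_before = Σ Sᵢαᵢ = 348×0.04 + 236.9×0.04 + 9.1×0.12 + 348×0.05 = 41.888 sabins.
Treatment contributes 445·0.89 = 396.050 sabins.
A_after = 41.888 + 396.050 = 437.938 sabins.
Reduction = 10 log₁₀(A_after/A_before) = 10 log₁₀(10.4550) = 10.2 dB.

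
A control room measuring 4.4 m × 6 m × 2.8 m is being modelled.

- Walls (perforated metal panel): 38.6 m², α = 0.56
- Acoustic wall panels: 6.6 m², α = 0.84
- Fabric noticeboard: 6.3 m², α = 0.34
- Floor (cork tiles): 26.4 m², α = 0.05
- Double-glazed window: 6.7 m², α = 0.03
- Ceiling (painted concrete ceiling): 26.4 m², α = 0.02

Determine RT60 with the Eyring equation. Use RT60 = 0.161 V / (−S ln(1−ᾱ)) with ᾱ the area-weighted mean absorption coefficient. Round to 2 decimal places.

S = Σ Sᵢ = 111.0 m².
Σ(Sᵢαᵢ) = 38.6·0.56 + 6.6·0.84 + 6.3·0.34 + 26.4·0.05 + 6.7·0.03 + 26.4·0.02 = 31.351.
Mean coefficient ᾱ = A/S = 0.2824.
Eyring denominator: −S ln(1−ᾱ) = 36.835.
V = 4.4 × 6 × 2.8 = 73.92 m³.
RT60 = 0.161 × 73.92 / 36.835 = 0.32 s.

0.32 seconds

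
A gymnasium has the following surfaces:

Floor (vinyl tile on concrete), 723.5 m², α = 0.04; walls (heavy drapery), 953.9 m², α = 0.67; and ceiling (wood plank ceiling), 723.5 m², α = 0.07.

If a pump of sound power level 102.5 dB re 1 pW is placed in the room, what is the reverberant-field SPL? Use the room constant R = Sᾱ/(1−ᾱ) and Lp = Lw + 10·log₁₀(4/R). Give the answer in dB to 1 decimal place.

Σ(Sᵢαᵢ) = 723.5·0.04 + 953.9·0.67 + 723.5·0.07 = 718.698; total area S = 2400.9 m².
ᾱ = 0.2993, so room constant R = A/(1−ᾱ) = 1025.686 m².
Lp = Lw + 10 log₁₀(4/R) = 102.5 -24.09 = 78.4 dB.

78.4 dB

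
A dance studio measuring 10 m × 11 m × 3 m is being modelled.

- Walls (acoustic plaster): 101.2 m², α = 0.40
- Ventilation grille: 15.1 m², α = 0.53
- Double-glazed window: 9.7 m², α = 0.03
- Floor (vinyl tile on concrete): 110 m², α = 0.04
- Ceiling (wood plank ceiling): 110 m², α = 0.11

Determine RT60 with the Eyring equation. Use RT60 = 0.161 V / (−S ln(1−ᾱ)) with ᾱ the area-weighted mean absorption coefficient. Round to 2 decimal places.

0.73 s

Total surface area S = 101.2 + 15.1 + 9.7 + 110 + 110 = 346.0 m².
Absorption A = 101.2·0.40 + 15.1·0.53 + 9.7·0.03 + 110·0.04 + 110·0.11 = 65.274 sabins.
Mean coefficient ᾱ = A/S = 0.1887.
Eyring denominator: −S ln(1−ᾱ) = 72.355.
V = 10 × 11 × 3 = 330 m³.
T = 0.161·V/[−S·ln(1−ᾱ)] = 0.161·330/72.355 = 0.73 s.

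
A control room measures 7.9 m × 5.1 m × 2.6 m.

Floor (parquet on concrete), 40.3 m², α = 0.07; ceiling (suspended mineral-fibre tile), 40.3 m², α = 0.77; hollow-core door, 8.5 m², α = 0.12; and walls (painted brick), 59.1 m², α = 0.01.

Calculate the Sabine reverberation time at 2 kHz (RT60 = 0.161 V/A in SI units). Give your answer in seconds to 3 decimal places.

Summing Sᵢαᵢ: 2.821 + 31.031 + 1.020 + 0.591 → A = 35.463 sabins.
V = 7.9·5.1·2.6 = 104.754 m³.
Sabine: RT60 = 0.161 × 104.754 / 35.463 = 0.476 s.

0.476 s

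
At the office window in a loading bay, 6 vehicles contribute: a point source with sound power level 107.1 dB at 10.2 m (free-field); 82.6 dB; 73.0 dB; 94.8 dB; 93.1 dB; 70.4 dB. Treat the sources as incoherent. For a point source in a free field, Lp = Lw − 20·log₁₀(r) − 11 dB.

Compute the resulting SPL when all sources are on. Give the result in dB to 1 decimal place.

97.3 dB

Source at 10.2 m: Lp = 107.1 − 20·log₁₀(10.2) − 11 = 75.9 dB.
Σ 10^(Lᵢ/10) = 5.313e+09.
Combined level = 10 log₁₀(5.313e+09) = 97.3 dB.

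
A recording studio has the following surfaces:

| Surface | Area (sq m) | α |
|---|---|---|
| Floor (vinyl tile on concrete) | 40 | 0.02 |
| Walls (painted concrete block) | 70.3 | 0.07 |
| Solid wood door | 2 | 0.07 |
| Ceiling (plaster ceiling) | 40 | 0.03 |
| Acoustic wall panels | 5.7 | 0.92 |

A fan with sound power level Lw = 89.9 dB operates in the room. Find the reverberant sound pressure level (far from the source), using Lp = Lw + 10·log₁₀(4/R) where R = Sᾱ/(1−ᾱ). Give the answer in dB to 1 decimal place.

A = 12.305 sabins; S = 158.0 sq m.
ᾱ = 0.0779, so room constant R = A/(1−ᾱ) = 13.345 sq m.
Lp = 89.9 + 10·log₁₀(4/13.345) = 89.9 + (-5.23) = 84.7 dB.

84.7 dB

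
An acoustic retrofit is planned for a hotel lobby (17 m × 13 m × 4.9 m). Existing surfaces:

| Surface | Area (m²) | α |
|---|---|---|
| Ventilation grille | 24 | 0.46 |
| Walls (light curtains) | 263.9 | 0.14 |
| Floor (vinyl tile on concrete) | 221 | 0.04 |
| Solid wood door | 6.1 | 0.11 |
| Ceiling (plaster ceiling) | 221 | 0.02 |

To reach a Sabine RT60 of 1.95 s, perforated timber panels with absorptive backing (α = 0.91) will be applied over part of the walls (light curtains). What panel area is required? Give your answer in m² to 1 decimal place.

Summing Sᵢαᵢ: 11.040 + 36.946 + 8.840 + 0.671 + 4.420 → A₁ = 61.917 sabins.
V = 1082.9 m³. Target absorption A₂ = 0.161 × 1082.9 / 1.95 = 89.409 sabins.
Absorption to add: 89.409 − 61.917 = 27.492 sabins.
Each m² of panel replacing the walls (light curtains) adds (0.91 − 0.14) = 0.77 sabins.
Panel area = 27.492 / 0.77 = 35.7 m².

35.7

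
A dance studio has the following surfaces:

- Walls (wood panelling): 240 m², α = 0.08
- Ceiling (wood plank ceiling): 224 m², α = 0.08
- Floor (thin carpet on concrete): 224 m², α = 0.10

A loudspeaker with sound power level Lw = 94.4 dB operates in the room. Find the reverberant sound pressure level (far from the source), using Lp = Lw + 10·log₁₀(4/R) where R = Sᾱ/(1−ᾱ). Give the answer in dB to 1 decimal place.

A = 59.520 sabins; S = 688.0 m².
ᾱ = 59.520/688.0 = 0.0865; R = Sᾱ/(1−ᾱ) = 59.520/(1−0.0865) = 65.156 m².
Lp = 94.4 + 10·log₁₀(4/65.156) = 94.4 + (-12.12) = 82.3 dB.

82.3 dB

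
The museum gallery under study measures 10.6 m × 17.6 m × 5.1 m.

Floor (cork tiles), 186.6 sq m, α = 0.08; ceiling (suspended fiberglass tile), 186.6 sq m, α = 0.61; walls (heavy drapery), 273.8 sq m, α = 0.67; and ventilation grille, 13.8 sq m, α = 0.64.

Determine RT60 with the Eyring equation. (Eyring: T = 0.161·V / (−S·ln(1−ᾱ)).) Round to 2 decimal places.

0.35 sec

S = Σ Sᵢ = 660.8 sq m.
Absorption A = 186.6·0.08 + 186.6·0.61 + 273.8·0.67 + 13.8·0.64 = 321.032 sabins.
Mean coefficient ᾱ = A/S = 0.4858.
Eyring denominator: −S ln(1−ᾱ) = 439.526.
V = 10.6 × 17.6 × 5.1 = 951.456 m³.
T = 0.161·V/[−S·ln(1−ᾱ)] = 0.161·951.456/439.526 = 0.35 s.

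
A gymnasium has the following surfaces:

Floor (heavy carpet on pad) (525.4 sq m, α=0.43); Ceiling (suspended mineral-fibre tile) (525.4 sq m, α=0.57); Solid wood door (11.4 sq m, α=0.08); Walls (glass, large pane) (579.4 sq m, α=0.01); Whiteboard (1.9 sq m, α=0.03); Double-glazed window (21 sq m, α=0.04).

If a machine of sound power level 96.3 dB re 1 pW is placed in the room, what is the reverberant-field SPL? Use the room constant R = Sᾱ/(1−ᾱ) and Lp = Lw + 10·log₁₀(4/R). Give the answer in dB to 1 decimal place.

A = 533.003 sabins; S = 1664.5 sq m.
ᾱ = 533.003/1664.5 = 0.3202; R = Sᾱ/(1−ᾱ) = 533.003/(1−0.3202) = 784.059 sq m.
Lp = Lw + 10 log₁₀(4/R) = 96.3 -22.92 = 73.4 dB.

73.4 dB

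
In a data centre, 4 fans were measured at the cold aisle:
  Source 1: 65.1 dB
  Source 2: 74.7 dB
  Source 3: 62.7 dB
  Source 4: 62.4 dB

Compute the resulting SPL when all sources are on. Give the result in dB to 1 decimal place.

Σ 10^(Lᵢ/10) = 3.635e+07.
Back to dB: 10·log₁₀ Σ = 75.6 dB.

75.6 dB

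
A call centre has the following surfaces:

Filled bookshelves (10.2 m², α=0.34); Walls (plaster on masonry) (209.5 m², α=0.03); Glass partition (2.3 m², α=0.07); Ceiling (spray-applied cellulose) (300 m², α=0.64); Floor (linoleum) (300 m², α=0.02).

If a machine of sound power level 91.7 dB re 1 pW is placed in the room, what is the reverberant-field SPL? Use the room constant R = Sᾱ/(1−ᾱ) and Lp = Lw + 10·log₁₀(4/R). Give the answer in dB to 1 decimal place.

73.3 dB

A = 207.914 sabins; S = 822.0 m².
ᾱ = 0.2529, so room constant R = A/(1−ᾱ) = 278.295 m².
Lp = 91.7 + 10·log₁₀(4/278.295) = 91.7 + (-18.42) = 73.3 dB.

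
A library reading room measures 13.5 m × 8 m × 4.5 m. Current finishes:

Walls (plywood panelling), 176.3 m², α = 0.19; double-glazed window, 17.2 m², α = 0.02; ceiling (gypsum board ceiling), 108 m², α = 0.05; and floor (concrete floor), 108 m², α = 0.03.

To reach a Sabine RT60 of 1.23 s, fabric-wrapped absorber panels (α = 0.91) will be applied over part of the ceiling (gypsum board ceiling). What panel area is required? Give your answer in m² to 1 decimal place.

Summing Sᵢαᵢ: 33.497 + 0.344 + 5.400 + 3.240 → A₁ = 42.481 sabins.
V = 486 m³. Target absorption A₂ = 0.161 × 486 / 1.23 = 63.615 sabins.
ΔA needed = 63.615 − 42.481 = 21.134 sabins.
Each m² of panel replacing the ceiling (gypsum board ceiling) adds (0.91 − 0.05) = 0.86 sabins.
Area = ΔA/Δα = 21.134/0.86 = 24.6 m².

24.6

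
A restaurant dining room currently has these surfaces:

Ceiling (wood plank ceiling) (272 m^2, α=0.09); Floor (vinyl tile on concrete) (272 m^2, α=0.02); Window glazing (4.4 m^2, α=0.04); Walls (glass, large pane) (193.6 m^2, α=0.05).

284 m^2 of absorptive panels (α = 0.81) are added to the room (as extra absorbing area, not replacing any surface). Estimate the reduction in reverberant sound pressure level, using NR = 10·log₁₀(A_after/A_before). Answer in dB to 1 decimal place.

8.3 dB

Equivalent absorption area: A_before = 272·0.09 + 272·0.02 + 4.4·0.04 + 193.6·0.05 = 39.776 m^2.
Added absorption = 284 × 0.81 = 230.040 sabins.
A_after = 39.776 + 230.040 = 269.816 sabins.
NR = 10·log₁₀(269.816/39.776) = 8.3 dB.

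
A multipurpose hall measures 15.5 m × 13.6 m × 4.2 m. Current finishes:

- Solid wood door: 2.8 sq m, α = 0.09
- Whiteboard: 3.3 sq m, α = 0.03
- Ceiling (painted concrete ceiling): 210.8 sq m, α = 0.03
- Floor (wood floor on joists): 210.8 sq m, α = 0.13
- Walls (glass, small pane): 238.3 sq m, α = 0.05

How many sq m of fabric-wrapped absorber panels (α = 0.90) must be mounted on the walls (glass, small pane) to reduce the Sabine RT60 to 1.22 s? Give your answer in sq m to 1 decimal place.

Total absorption A₁ = 2.8×0.09 + 3.3×0.03 + 210.8×0.03 + 210.8×0.13 + 238.3×0.05
  = 0.252 + 0.099 + 6.324 + 27.404 + 11.915 = 45.994 sq m sabins.
V = 885.36 m³. Target absorption A₂ = 0.161 × 885.36 / 1.22 = 116.838 sabins.
ΔA needed = 116.838 − 45.994 = 70.844 sabins.
Each sq m of panel replacing the walls (glass, small pane) adds (0.90 − 0.05) = 0.85 sabins.
Area = ΔA/Δα = 70.844/0.85 = 83.3 sq m.

83.3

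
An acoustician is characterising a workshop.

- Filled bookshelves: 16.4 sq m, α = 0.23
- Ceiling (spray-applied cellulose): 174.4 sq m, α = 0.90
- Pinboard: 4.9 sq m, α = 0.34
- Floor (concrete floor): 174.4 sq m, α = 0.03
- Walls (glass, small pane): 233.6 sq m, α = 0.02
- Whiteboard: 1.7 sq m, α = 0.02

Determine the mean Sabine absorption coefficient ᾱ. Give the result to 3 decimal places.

Total surface area S = 605.4 sq m.
Σ(Sᵢαᵢ) = 16.4*0.23 + 174.4*0.90 + 4.9*0.34 + 174.4*0.03 + 233.6*0.02 + 1.7*0.02 = 172.336.
ᾱ = A/S = 0.285.

0.285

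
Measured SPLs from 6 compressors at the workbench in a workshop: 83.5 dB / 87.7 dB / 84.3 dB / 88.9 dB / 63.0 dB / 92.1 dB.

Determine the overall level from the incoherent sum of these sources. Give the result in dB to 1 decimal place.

95.4 dB

Sum in the linear (power) domain: Σ 10^(Lᵢ/10) = 10^(83.5/10) + 10^(87.7/10) + 10^(84.3/10) + 10^(88.9/10) + 10^(63.0/10) + 10^(92.1/10) = 3.482e+09.
Combined level = 10 log₁₀(3.482e+09) = 95.4 dB.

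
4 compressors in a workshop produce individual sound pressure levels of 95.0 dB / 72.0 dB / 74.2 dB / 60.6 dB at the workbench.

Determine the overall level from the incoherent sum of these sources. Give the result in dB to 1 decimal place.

95.1 dB

Converting to relative power and adding: 10^(95.0/10) + 10^(72.0/10) + 10^(74.2/10) + 10^(60.6/10) = 3.206e+09.
Combined level = 10 log₁₀(3.206e+09) = 95.1 dB.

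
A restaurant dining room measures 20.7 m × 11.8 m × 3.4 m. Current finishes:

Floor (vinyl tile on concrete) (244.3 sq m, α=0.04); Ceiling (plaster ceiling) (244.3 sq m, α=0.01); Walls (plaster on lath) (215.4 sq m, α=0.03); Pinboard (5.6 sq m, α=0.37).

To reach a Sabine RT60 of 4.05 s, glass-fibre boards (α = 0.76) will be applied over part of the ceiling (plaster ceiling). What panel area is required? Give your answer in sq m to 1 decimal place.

16.4

Summing Sᵢαᵢ: 9.772 + 2.443 + 6.462 + 2.072 → A₁ = 20.749 sabins.
Required A₂ = 0.161·830.484/4.05 = 33.014 sabins.
Absorption to add: 33.014 − 20.749 = 12.265 sabins.
Net gain per sq m: Δα = 0.76 − 0.01 = 0.75.
Area = ΔA/Δα = 12.265/0.75 = 16.4 sq m.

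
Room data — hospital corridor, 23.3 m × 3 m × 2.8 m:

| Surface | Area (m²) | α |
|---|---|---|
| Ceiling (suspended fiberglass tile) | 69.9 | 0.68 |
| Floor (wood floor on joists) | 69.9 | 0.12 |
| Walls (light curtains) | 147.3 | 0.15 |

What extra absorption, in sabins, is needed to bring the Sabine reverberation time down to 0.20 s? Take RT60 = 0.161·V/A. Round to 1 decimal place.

Total absorption A₁ = 69.9·0.68 + 69.9·0.12 + 147.3·0.15
  = 47.532 + 8.388 + 22.095 = 78.015 m² sabins.
Target A₂ = 0.161·195.72/0.20 = 157.555 sabins (V = 195.72 m³).
Shortfall: 157.555 − 78.015 = 79.5 sabins.

79.5 sabins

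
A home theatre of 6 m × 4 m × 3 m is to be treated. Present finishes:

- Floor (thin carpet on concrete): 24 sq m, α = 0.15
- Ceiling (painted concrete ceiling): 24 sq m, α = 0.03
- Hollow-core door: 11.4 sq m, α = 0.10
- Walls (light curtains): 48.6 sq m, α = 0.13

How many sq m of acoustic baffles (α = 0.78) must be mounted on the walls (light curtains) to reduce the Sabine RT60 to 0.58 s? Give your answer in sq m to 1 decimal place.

A₁ = Σ Sᵢαᵢ = 24*0.15 + 24*0.03 + 11.4*0.10 + 48.6*0.13 = 11.778 sabins.
V = 72 m³. Target absorption A₂ = 0.161 × 72 / 0.58 = 19.986 sabins.
ΔA needed = 19.986 − 11.778 = 8.208 sabins.
Net gain per sq m: Δα = 0.78 − 0.13 = 0.65.
Panel area = 8.208 / 0.65 = 12.6 sq m.

12.6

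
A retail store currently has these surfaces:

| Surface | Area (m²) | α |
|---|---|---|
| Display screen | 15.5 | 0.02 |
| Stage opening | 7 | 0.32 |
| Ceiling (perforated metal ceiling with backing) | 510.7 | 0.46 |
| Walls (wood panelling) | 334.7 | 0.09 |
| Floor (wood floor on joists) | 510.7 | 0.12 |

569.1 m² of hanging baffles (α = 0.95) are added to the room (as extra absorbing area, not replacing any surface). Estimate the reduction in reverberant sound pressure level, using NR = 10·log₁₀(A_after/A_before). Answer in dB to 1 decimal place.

Total absorption A_before = 15.5·0.02 + 7·0.32 + 510.7·0.46 + 334.7·0.09 + 510.7·0.12
  = 0.310 + 2.240 + 234.922 + 30.123 + 61.284 = 328.879 m² sabins.
Treatment contributes 569.1·0.95 = 540.645 sabins.
New total A_after = 869.524 sabins.
Reduction = 10 log₁₀(A_after/A_before) = 10 log₁₀(2.6439) = 4.2 dB.

4.2 dB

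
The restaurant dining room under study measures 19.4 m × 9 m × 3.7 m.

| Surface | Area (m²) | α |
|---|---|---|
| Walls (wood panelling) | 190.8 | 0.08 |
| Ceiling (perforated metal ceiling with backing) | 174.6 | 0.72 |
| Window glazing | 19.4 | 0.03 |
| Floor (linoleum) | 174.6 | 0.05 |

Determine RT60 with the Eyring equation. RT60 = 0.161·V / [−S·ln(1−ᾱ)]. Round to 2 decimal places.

S = Σ Sᵢ = 559.4 m².
Absorption A = 190.8·0.08 + 174.6·0.72 + 19.4·0.03 + 174.6·0.05 = 150.288 sabins.
Mean coefficient ᾱ = A/S = 0.2687.
−S·ln(1−ᾱ) = −559.4 × ln(1 − 0.2687) = 175.054.
V = 19.4 × 9 × 3.7 = 646.02 m³.
RT60 = 0.161 × 646.02 / 175.054 = 0.59 s.

0.59 seconds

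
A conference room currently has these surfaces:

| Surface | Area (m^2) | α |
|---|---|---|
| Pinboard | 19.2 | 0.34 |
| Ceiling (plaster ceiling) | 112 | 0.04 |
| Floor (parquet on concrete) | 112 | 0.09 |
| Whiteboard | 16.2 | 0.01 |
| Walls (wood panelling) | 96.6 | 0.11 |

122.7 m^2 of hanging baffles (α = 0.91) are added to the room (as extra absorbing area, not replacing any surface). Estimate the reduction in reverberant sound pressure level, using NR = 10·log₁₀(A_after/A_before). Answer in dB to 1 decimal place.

6.5 dB

Summing Sᵢαᵢ: 6.528 + 4.480 + 10.080 + 0.162 + 10.626 → A_before = 31.876 sabins.
Added absorption = 122.7 × 0.91 = 111.657 sabins.
New total A_after = 143.533 sabins.
NR = 10·log₁₀(143.533/31.876) = 6.5 dB.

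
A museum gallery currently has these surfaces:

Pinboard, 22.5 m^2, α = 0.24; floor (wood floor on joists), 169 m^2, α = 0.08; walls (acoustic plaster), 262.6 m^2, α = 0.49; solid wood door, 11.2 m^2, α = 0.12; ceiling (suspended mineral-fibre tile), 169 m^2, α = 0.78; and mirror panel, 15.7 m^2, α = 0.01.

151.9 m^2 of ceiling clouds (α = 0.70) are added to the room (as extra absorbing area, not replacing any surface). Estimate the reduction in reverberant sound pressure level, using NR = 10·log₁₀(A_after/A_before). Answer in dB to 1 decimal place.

Summing Sᵢαᵢ: 5.400 + 13.520 + 128.674 + 1.344 + 131.820 + 0.157 → A_before = 280.915 sabins.
Added absorption = 151.9 × 0.70 = 106.330 sabins.
A_after = 280.915 + 106.330 = 387.245 sabins.
Reduction = 10 log₁₀(A_after/A_before) = 10 log₁₀(1.3785) = 1.4 dB.

1.4 dB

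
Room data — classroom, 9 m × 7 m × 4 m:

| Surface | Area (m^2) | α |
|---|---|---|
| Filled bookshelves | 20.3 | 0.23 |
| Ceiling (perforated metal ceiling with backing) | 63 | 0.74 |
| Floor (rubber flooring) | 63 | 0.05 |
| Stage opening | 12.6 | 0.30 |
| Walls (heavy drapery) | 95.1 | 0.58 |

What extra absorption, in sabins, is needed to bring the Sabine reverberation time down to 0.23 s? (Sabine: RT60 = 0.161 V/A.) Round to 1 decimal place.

63.0 sabins

A₁ = Σ Sᵢαᵢ = 20.3×0.23 + 63×0.74 + 63×0.05 + 12.6×0.30 + 95.1×0.58 = 113.377 sabins.
For T = 0.23 s, need A₂ = 0.161·V/T = 0.161·252/0.23 = 176.400 sabins.
Additional absorption ΔA = 176.400 − 113.377 = 63.0 sabins.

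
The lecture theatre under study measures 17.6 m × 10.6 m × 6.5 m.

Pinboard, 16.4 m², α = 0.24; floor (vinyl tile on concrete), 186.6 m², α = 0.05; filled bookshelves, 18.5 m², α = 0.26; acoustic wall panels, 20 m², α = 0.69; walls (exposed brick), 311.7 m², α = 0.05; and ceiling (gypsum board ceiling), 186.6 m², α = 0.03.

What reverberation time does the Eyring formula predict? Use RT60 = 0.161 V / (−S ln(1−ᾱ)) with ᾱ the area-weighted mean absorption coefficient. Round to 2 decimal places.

Total surface area S = 16.4 + 186.6 + 18.5 + 20 + 311.7 + 186.6 = 739.8 m².
Absorption A = 16.4·0.24 + 186.6·0.05 + 18.5·0.26 + 20·0.69 + 311.7·0.05 + 186.6·0.03 = 53.059 sabins.
ᾱ = 53.059 / 739.8 = 0.0717.
Eyring denominator: −S ln(1−ᾱ) = 55.041.
V = 17.6 × 10.6 × 6.5 = 1212.64 m³.
T = 0.161·V/[−S·ln(1−ᾱ)] = 0.161·1212.64/55.041 = 3.55 s.

3.55 seconds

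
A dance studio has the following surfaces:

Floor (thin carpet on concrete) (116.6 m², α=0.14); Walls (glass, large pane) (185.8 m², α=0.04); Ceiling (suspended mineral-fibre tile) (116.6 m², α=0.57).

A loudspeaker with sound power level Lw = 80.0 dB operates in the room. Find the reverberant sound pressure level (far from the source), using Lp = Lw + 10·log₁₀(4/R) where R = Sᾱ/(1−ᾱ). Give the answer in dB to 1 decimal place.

65.4 dB

Σ(Sᵢαᵢ) = 116.6·0.14 + 185.8·0.04 + 116.6·0.57 = 90.218; total area S = 419.0 m².
ᾱ = 90.218/419.0 = 0.2153; R = Sᾱ/(1−ᾱ) = 90.218/(1−0.2153) = 114.971 m².
Lp = 80.0 + 10·log₁₀(4/114.971) = 80.0 + (-14.59) = 65.4 dB.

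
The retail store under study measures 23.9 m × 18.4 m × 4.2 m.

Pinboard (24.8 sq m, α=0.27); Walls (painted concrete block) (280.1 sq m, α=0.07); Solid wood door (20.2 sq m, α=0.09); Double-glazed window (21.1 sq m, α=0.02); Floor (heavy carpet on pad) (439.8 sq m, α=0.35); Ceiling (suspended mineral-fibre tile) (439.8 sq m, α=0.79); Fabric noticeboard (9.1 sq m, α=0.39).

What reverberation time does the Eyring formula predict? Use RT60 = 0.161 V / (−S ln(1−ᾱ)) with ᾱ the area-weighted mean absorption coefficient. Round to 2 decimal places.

0.43 sec

S = Σ Sᵢ = 1234.9 sq m.
Σ(Sᵢαᵢ) = 24.8×0.27 + 280.1×0.07 + 20.2×0.09 + 21.1×0.02 + 439.8×0.35 + 439.8×0.79 + 9.1×0.39 = 533.464.
ᾱ = 533.464 / 1234.9 = 0.4320.
Eyring denominator: −S ln(1−ᾱ) = 698.501.
V = 23.9 × 18.4 × 4.2 = 1846.992 m³.
T = 0.161·V/[−S·ln(1−ᾱ)] = 0.161·1846.992/698.501 = 0.43 s.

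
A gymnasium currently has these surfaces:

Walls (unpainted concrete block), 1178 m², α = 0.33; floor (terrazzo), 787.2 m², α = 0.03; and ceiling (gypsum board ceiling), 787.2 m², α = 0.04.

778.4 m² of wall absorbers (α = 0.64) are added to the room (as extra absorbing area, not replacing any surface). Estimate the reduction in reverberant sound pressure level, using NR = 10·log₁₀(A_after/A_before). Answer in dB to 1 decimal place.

3.3 dB

Equivalent absorption area: A_before = 1178×0.33 + 787.2×0.03 + 787.2×0.04 = 443.844 m².
Treatment contributes 778.4·0.64 = 498.176 sabins.
A_after = 443.844 + 498.176 = 942.020 sabins.
NR = 10·log₁₀(942.020/443.844) = 3.3 dB.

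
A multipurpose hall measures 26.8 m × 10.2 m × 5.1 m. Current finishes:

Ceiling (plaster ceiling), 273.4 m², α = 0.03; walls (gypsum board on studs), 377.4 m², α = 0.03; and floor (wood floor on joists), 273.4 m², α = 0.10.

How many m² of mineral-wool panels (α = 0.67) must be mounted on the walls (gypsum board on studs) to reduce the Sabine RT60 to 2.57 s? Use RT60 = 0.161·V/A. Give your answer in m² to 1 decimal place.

Summing Sᵢαᵢ: 8.202 + 11.322 + 27.340 → A₁ = 46.864 sabins.
V = 1394.136 m³. Target absorption A₂ = 0.161 × 1394.136 / 2.57 = 87.337 sabins.
ΔA needed = 87.337 − 46.864 = 40.473 sabins.
Each m² of panel replacing the walls (gypsum board on studs) adds (0.67 − 0.03) = 0.64 sabins.
Area = ΔA/Δα = 40.473/0.64 = 63.2 m².

63.2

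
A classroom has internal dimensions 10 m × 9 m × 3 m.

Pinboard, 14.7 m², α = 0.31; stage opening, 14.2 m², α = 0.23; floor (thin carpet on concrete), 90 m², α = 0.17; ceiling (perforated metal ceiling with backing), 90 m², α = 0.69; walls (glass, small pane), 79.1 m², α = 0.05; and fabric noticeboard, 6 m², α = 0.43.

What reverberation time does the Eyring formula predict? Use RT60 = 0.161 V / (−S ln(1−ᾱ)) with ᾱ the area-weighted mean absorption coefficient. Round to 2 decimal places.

Total surface area S = 14.7 + 14.2 + 90 + 90 + 79.1 + 6 = 294.0 m².
Σ(Sᵢαᵢ) = 14.7·0.31 + 14.2·0.23 + 90·0.17 + 90·0.69 + 79.1·0.05 + 6·0.43 = 91.758.
ᾱ = 91.758 / 294.0 = 0.3121.
Eyring denominator: −S ln(1−ᾱ) = 109.989.
V = 10 × 9 × 3 = 270 m³.
T = 0.161·V/[−S·ln(1−ᾱ)] = 0.161·270/109.989 = 0.40 s.

0.40 s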